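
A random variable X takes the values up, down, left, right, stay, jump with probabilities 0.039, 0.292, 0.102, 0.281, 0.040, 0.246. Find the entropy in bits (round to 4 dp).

2.2351 bits

H = −Σ pᵢ log₂ pᵢ.
−0.039·log₂(0.039) = 0.1825
−0.292·log₂(0.292) = 0.5186
−0.102·log₂(0.102) = 0.3359
−0.281·log₂(0.281) = 0.5146
−0.040·log₂(0.040) = 0.1858
−0.246·log₂(0.246) = 0.4977
Sum ≈ 2.2351 → 2.2351 bits.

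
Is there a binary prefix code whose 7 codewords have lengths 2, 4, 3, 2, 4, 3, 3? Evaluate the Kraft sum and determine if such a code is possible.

1; yes

With common denominator 2^4 = 16: Σ 2^(−ℓᵢ) = 4/16 + 1/16 + 2/16 + 4/16 + 1/16 + 2/16 + 2/16 = 16/16 = 1.
Kraft's inequality requires Σ ≤ 1; here Σ = 1 ≤ 1, so such a prefix code exists.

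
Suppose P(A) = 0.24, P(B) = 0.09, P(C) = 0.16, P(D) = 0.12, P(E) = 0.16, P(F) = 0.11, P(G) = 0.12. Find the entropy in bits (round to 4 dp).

2.7372 bits

H = −Σ pᵢ log₂ pᵢ.
−0.24·log₂(0.24) = 0.4941
−0.09·log₂(0.09) = 0.3127
−0.16·log₂(0.16) = 0.4230
−0.12·log₂(0.12) = 0.3671
−0.16·log₂(0.16) = 0.4230
−0.11·log₂(0.11) = 0.3503
−0.12·log₂(0.12) = 0.3671
Sum ≈ 2.7372 → 2.7372 bits.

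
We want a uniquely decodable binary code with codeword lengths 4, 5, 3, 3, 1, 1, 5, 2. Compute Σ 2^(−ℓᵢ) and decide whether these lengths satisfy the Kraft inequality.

With common denominator 2^5 = 32: Σ 2^(−ℓᵢ) = 2/32 + 1/32 + 4/32 + 4/32 + 16/32 + 16/32 + 1/32 + 8/32 = 52/32 = 1.625.
Kraft's inequality requires Σ ≤ 1; here Σ = 1.625 > 1, so no such prefix code exists.

1.625; no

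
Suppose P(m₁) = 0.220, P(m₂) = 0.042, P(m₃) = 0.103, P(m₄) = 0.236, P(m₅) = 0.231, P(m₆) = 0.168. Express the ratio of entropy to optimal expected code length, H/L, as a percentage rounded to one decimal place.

Entropy H = −Σ p log₂ p ≈ 2.4227 bits.
Huffman merges: 21/500+103/1000→29/200; 29/200+21/125→313/1000; 11/50+231/1000→451/1000; 59/250+313/1000→549/1000; 451/1000+549/1000→1. L = 1229/500 ≈ 2.4580.
Efficiency = H/L = 2.4227/2.4580 = 98.6%.

98.6%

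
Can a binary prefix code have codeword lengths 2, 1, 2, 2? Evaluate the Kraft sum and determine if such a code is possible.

With common denominator 2^2 = 4: Σ 2^(−ℓᵢ) = 1/4 + 2/4 + 1/4 + 1/4 = 5/4 = 1.25.
Kraft's inequality requires Σ ≤ 1; here Σ = 1.25 > 1, so no such prefix code exists.

1.25; no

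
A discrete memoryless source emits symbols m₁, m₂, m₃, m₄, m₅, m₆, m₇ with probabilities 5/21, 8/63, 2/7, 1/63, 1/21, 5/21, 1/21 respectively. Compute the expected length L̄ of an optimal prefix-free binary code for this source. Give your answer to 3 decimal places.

Repeatedly combine the two least-probable nodes; the expected code length is the sum of the merged weights.
merge 1/63 + 1/21 → 4/63
merge 1/21 + 4/63 → 1/9
merge 1/9 + 8/63 → 5/21
merge 5/21 + 5/21 → 10/21
merge 5/21 + 2/7 → 11/21
merge 10/21 + 11/21 → 1
L = 4/63 + 1/9 + 5/21 + 10/21 + 11/21 + 1 = 152/63 ≈ 2.413 bits/symbol.

2.413 bits/symbol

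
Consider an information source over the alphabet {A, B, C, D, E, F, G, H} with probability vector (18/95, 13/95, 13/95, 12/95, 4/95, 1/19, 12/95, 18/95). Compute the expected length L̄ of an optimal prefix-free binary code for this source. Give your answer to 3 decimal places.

2.905 bits/symbol

Repeatedly combine the two least-probable nodes; the expected code length is the sum of the merged weights.
merge 4/95 + 1/19 → 9/95
merge 9/95 + 12/95 → 21/95
merge 12/95 + 13/95 → 5/19
merge 13/95 + 18/95 → 31/95
merge 18/95 + 21/95 → 39/95
merge 5/19 + 31/95 → 56/95
merge 39/95 + 56/95 → 1
L = 9/95 + 21/95 + 5/19 + 31/95 + 39/95 + 56/95 + 1 = 276/95 ≈ 2.905 bits/symbol.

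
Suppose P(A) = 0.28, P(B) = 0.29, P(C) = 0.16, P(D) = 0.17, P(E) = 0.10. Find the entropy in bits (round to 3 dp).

2.222 bits

H = −Σ pᵢ log₂ pᵢ.
−0.28·log₂(0.28) = 0.5142
−0.29·log₂(0.29) = 0.5179
−0.16·log₂(0.16) = 0.4230
−0.17·log₂(0.17) = 0.4346
−0.10·log₂(0.10) = 0.3322
Sum ≈ 2.2219 → 2.222 bits.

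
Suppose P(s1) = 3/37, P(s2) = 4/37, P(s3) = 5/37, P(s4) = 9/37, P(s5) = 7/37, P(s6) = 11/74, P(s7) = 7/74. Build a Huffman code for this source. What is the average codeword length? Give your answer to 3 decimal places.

Repeatedly combine the two least-probable nodes; the expected code length is the sum of the merged weights.
merge 3/37 + 7/74 → 13/74
merge 4/37 + 5/37 → 9/37
merge 11/74 + 13/74 → 12/37
merge 7/37 + 9/37 → 16/37
merge 9/37 + 12/37 → 21/37
merge 16/37 + 21/37 → 1
L = 13/74 + 9/37 + 12/37 + 16/37 + 21/37 + 1 = 203/74 ≈ 2.743 bits/symbol.

2.743 bits/symbol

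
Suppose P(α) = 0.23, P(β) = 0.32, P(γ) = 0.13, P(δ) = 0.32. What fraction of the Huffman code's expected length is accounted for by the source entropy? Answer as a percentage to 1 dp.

Entropy H = −Σ p log₂ p ≈ 1.9224 bits.
Huffman merges: 13/100+23/100→9/25; 8/25+8/25→16/25; 9/25+16/25→1. L = 2 ≈ 2.0000.
Efficiency = H/L = 1.9224/2.0000 = 96.1%.

96.1%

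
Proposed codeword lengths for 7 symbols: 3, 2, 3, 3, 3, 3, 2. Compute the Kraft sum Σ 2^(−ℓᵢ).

With common denominator 2^3 = 8: Σ 2^(−ℓᵢ) = 1/8 + 2/8 + 1/8 + 1/8 + 1/8 + 1/8 + 2/8 = 9/8 = 1.125.

1.125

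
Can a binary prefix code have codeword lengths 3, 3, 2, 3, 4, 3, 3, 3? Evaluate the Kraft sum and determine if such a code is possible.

With common denominator 2^4 = 16: Σ 2^(−ℓᵢ) = 2/16 + 2/16 + 4/16 + 2/16 + 1/16 + 2/16 + 2/16 + 2/16 = 17/16 = 1.0625.
Kraft's inequality requires Σ ≤ 1; here Σ = 1.0625 > 1, so no such prefix code exists.

1.0625; no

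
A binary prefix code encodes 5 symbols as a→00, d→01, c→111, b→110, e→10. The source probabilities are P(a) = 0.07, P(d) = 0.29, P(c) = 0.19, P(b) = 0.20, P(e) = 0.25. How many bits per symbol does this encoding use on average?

2.39 bits/symbol

L̄ = Σ pᵢ·ℓᵢ = 0.07·2 + 0.29·2 + 0.19·3 + 0.20·3 + 0.25·2 = 2.39 bits/symbol.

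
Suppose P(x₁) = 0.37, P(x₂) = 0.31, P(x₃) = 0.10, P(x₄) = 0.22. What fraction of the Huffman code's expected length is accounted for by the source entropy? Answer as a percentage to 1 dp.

95.8%

Entropy H = −Σ p log₂ p ≈ 1.8673 bits.
Huffman merges: 1/10+11/50→8/25; 31/100+8/25→63/100; 37/100+63/100→1. L = 39/20 ≈ 1.9500.
Efficiency = H/L = 1.8673/1.9500 = 95.8%.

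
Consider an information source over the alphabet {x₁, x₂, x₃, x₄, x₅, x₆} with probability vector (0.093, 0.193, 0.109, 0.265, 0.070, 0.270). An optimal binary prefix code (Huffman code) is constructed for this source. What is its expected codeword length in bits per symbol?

Repeatedly combine the two least-probable nodes; the expected code length is the sum of the merged weights.
merge 7/100 + 93/1000 → 163/1000
merge 109/1000 + 163/1000 → 34/125
merge 193/1000 + 53/200 → 229/500
merge 27/100 + 34/125 → 271/500
merge 229/500 + 271/500 → 1
L = 163/1000 + 34/125 + 229/500 + 271/500 + 1 = 487/200 = 2.435 bits/symbol.

2.435 bits/symbol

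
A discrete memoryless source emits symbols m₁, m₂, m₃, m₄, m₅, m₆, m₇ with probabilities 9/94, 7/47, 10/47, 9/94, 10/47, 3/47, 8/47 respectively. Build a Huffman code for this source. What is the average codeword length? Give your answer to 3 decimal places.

2.734 bits/symbol

Repeatedly combine the two least-probable nodes; the expected code length is the sum of the merged weights.
merge 3/47 + 9/94 → 15/94
merge 9/94 + 7/47 → 23/94
merge 15/94 + 8/47 → 31/94
merge 10/47 + 10/47 → 20/47
merge 23/94 + 31/94 → 27/47
merge 20/47 + 27/47 → 1
L = 15/94 + 23/94 + 31/94 + 20/47 + 27/47 + 1 = 257/94 ≈ 2.734 bits/symbol.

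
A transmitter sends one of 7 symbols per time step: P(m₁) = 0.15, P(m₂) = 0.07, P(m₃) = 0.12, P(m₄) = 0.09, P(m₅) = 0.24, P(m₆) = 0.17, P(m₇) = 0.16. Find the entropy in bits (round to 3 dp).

2.711 bits

H = −Σ pᵢ log₂ pᵢ.
−0.15·log₂(0.15) = 0.4105
−0.07·log₂(0.07) = 0.2686
−0.12·log₂(0.12) = 0.3671
−0.09·log₂(0.09) = 0.3127
−0.24·log₂(0.24) = 0.4941
−0.17·log₂(0.17) = 0.4346
−0.16·log₂(0.16) = 0.4230
Sum ≈ 2.7106 → 2.711 bits.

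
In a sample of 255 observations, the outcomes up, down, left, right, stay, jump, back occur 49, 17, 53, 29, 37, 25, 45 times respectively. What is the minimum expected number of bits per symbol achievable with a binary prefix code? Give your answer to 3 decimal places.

2.765 bits/symbol

Probabilities are the counts divided by 255.
Repeatedly combine the two least-probable nodes; the expected code length is the sum of the merged weights.
merge 1/15 + 5/51 → 14/85
merge 29/255 + 37/255 → 22/85
merge 14/85 + 3/17 → 29/85
merge 49/255 + 53/255 → 2/5
merge 22/85 + 29/85 → 3/5
merge 2/5 + 3/5 → 1
L = 14/85 + 22/85 + 29/85 + 2/5 + 3/5 + 1 = 47/17 ≈ 2.765 bits/symbol.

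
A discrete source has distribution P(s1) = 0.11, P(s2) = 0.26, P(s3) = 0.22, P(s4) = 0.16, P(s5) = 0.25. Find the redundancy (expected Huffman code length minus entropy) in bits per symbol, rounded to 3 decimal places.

Entropy H = −Σ p log₂ p ≈ 2.2592 bits.
Huffman merges: 11/100+4/25→27/100; 11/50+1/4→47/100; 13/50+27/100→53/100; 47/100+53/100→1. L = 227/100 ≈ 2.2700.
L − H = 2.2700 − 2.2592 = 0.011 bits.

0.011 bits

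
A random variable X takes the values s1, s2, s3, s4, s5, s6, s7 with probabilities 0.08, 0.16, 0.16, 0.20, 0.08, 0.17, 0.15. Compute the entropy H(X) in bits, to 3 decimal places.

2.739 bits

H = −Σ pᵢ log₂ pᵢ.
−0.08·log₂(0.08) = 0.2915
−0.16·log₂(0.16) = 0.4230
−0.16·log₂(0.16) = 0.4230
−0.20·log₂(0.20) = 0.4644
−0.08·log₂(0.08) = 0.2915
−0.17·log₂(0.17) = 0.4346
−0.15·log₂(0.15) = 0.4105
Sum ≈ 2.7386 → 2.739 bits.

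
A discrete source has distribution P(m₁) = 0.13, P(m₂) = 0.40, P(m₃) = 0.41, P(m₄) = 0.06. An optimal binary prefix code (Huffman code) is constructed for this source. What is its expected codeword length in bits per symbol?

1.78 bits/symbol

Repeatedly combine the two least-probable nodes; the expected code length is the sum of the merged weights.
merge 3/50 + 13/100 → 19/100
merge 19/100 + 2/5 → 59/100
merge 41/100 + 59/100 → 1
L = 19/100 + 59/100 + 1 = 89/50 = 1.78 bits/symbol.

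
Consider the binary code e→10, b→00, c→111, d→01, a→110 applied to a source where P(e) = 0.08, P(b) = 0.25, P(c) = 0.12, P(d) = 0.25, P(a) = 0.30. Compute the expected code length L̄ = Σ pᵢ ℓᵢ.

L̄ = Σ pᵢ·ℓᵢ = 0.08·2 + 0.25·2 + 0.12·3 + 0.25·2 + 0.30·3 = 2.42 bits/symbol.

2.42 bits/symbol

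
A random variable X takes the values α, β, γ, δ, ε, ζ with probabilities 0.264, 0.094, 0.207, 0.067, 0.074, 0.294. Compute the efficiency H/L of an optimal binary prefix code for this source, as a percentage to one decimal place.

99.2%

Entropy H = −Σ p log₂ p ≈ 2.3567 bits.
Huffman merges: 67/1000+37/500→141/1000; 47/500+141/1000→47/200; 207/1000+47/200→221/500; 33/125+147/500→279/500; 221/500+279/500→1. L = 297/125 ≈ 2.3760.
Efficiency = H/L = 2.3567/2.3760 = 99.2%.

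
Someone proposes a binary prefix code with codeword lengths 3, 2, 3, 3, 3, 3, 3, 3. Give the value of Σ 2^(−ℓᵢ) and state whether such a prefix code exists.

With common denominator 2^3 = 8: Σ 2^(−ℓᵢ) = 1/8 + 2/8 + 1/8 + 1/8 + 1/8 + 1/8 + 1/8 + 1/8 = 9/8 = 1.125.
Kraft's inequality requires Σ ≤ 1; here Σ = 1.125 > 1, so no such prefix code exists.

1.125; no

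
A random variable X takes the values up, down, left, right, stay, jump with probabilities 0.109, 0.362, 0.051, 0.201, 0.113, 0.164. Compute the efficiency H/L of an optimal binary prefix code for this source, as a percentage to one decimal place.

96.5%

Entropy H = −Σ p log₂ p ≈ 2.3466 bits.
Huffman merges: 51/1000+109/1000→4/25; 113/1000+4/25→273/1000; 41/250+201/1000→73/200; 273/1000+181/500→127/200; 73/200+127/200→1. L = 2433/1000 ≈ 2.4330.
Efficiency = H/L = 2.3466/2.4330 = 96.5%.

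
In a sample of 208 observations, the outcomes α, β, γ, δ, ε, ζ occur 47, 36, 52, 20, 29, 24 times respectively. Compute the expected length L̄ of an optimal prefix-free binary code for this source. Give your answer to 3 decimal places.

2.524 bits/symbol

Probabilities are the counts divided by 208.
Repeatedly combine the two least-probable nodes; the expected code length is the sum of the merged weights.
merge 5/52 + 3/26 → 11/52
merge 29/208 + 9/52 → 5/16
merge 11/52 + 47/208 → 7/16
merge 1/4 + 5/16 → 9/16
merge 7/16 + 9/16 → 1
L = 11/52 + 5/16 + 7/16 + 9/16 + 1 = 525/208 ≈ 2.524 bits/symbol.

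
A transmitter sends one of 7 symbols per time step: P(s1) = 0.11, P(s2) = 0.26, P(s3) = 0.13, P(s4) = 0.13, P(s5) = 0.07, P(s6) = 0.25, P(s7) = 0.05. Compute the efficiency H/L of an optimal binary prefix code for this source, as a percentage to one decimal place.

99.8%

Entropy H = −Σ p log₂ p ≈ 2.6055 bits.
Huffman merges: 1/20+7/100→3/25; 11/100+3/25→23/100; 13/100+13/100→13/50; 23/100+1/4→12/25; 13/50+13/50→13/25; 12/25+13/25→1. L = 261/100 ≈ 2.6100.
Efficiency = H/L = 2.6055/2.6100 = 99.8%.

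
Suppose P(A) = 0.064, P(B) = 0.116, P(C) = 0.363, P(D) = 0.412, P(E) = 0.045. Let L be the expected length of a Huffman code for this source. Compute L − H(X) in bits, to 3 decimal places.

Entropy H = −Σ p log₂ p ≈ 1.8734 bits.
Huffman merges: 9/200+8/125→109/1000; 109/1000+29/250→9/40; 9/40+363/1000→147/250; 103/250+147/250→1. L = 961/500 ≈ 1.9220.
L − H = 1.9220 − 1.8734 = 0.049 bits.

0.049 bits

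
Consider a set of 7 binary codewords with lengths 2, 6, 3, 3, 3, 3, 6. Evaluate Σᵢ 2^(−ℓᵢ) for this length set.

With common denominator 2^6 = 64: Σ 2^(−ℓᵢ) = 16/64 + 1/64 + 8/64 + 8/64 + 8/64 + 8/64 + 1/64 = 50/64 = 0.78125.

0.78125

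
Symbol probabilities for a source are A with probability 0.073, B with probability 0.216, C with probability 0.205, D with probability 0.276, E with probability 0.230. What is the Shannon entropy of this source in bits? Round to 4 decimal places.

2.2222 bits

H = −Σ pᵢ log₂ pᵢ.
−0.073·log₂(0.073) = 0.2756
−0.216·log₂(0.216) = 0.4776
−0.205·log₂(0.205) = 0.4687
−0.276·log₂(0.276) = 0.5126
−0.230·log₂(0.230) = 0.4877
Sum ≈ 2.2222 → 2.2222 bits.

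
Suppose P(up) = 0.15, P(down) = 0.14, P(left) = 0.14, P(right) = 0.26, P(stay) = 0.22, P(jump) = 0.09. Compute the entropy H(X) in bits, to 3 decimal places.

2.503 bits

H = −Σ pᵢ log₂ pᵢ.
−0.15·log₂(0.15) = 0.4105
−0.14·log₂(0.14) = 0.3971
−0.14·log₂(0.14) = 0.3971
−0.26·log₂(0.26) = 0.5053
−0.22·log₂(0.22) = 0.4806
−0.09·log₂(0.09) = 0.3127
Sum ≈ 2.5033 → 2.503 bits.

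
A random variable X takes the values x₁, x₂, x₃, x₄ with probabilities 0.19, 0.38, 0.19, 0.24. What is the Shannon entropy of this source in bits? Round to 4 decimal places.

1.9350 bits

H = −Σ pᵢ log₂ pᵢ.
−0.19·log₂(0.19) = 0.4552
−0.38·log₂(0.38) = 0.5305
−0.19·log₂(0.19) = 0.4552
−0.24·log₂(0.24) = 0.4941
Sum ≈ 1.9350 → 1.9350 bits.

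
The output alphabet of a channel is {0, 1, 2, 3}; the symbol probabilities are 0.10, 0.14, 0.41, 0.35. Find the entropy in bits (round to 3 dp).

1.787 bits

H = −Σ pᵢ log₂ pᵢ.
−0.10·log₂(0.10) = 0.3322
−0.14·log₂(0.14) = 0.3971
−0.41·log₂(0.41) = 0.5274
−0.35·log₂(0.35) = 0.5301
Sum ≈ 1.7868 → 1.787 bits.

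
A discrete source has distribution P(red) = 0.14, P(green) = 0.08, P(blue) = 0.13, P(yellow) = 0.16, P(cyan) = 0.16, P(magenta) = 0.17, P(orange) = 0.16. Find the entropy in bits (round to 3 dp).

H = −Σ pᵢ log₂ pᵢ.
−0.14·log₂(0.14) = 0.3971
−0.08·log₂(0.08) = 0.2915
−0.13·log₂(0.13) = 0.3826
−0.16·log₂(0.16) = 0.4230
−0.16·log₂(0.16) = 0.4230
−0.17·log₂(0.17) = 0.4346
−0.16·log₂(0.16) = 0.4230
Sum ≈ 2.7749 → 2.775 bits.

2.775 bits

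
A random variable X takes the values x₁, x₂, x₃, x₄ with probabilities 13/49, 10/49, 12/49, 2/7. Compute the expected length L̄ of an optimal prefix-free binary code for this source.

2 bits/symbol

Repeatedly combine the two least-probable nodes; the expected code length is the sum of the merged weights.
merge 10/49 + 12/49 → 22/49
merge 13/49 + 2/7 → 27/49
merge 22/49 + 27/49 → 1
L = 22/49 + 27/49 + 1 = 2 bits/symbol.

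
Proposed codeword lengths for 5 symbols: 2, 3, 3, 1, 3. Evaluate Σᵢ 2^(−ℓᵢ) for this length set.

With common denominator 2^3 = 8: Σ 2^(−ℓᵢ) = 2/8 + 1/8 + 1/8 + 4/8 + 1/8 = 9/8 = 1.125.

1.125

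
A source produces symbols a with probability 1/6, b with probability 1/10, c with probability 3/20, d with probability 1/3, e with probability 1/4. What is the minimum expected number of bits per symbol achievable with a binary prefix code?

2.25 bits/symbol

Repeatedly combine the two least-probable nodes; the expected code length is the sum of the merged weights.
merge 1/10 + 3/20 → 1/4
merge 1/6 + 1/4 → 5/12
merge 1/4 + 1/3 → 7/12
merge 5/12 + 7/12 → 1
L = 1/4 + 5/12 + 7/12 + 1 = 9/4 = 2.25 bits/symbol.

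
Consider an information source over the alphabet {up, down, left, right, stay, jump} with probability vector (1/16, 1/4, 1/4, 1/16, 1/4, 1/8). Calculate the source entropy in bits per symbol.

2.375 bits

Each probability is a power of 1/2, so log₂(1/p) is an integer.
H = Σ p·log₂(1/p) = 1/16·4 + 1/4·2 + 1/4·2 + 1/16·4 + 1/4·2 + 1/8·3 = 2.375 bits.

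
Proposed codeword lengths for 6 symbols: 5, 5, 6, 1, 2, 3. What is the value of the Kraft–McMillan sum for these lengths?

With common denominator 2^6 = 64: Σ 2^(−ℓᵢ) = 2/64 + 2/64 + 1/64 + 32/64 + 16/64 + 8/64 = 61/64 = 0.953125.

0.953125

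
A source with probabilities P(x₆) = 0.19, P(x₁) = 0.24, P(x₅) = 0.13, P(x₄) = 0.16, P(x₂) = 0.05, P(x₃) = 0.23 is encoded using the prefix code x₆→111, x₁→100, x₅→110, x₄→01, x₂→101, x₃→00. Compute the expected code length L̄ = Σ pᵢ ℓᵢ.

L̄ = Σ pᵢ·ℓᵢ = 0.19·3 + 0.24·3 + 0.13·3 + 0.16·2 + 0.05·3 + 0.23·2 = 2.61 bits/symbol.

2.61 bits/symbol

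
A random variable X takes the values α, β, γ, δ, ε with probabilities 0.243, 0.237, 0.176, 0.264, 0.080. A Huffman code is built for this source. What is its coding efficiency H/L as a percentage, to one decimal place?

Entropy H = −Σ p log₂ p ≈ 2.2281 bits.
Huffman merges: 2/25+22/125→32/125; 237/1000+243/1000→12/25; 32/125+33/125→13/25; 12/25+13/25→1. L = 282/125 ≈ 2.2560.
Efficiency = H/L = 2.2281/2.2560 = 98.8%.

98.8%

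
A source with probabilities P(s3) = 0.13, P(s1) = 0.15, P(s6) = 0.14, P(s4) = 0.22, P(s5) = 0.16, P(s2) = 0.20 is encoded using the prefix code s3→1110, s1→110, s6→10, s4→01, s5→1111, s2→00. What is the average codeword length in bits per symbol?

2.73 bits/symbol

L̄ = Σ pᵢ·ℓᵢ = 0.13·4 + 0.15·3 + 0.14·2 + 0.22·2 + 0.16·4 + 0.20·2 = 2.73 bits/symbol.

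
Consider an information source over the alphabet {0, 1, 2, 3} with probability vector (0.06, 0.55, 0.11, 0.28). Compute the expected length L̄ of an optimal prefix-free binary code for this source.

Repeatedly combine the two least-probable nodes; the expected code length is the sum of the merged weights.
merge 3/50 + 11/100 → 17/100
merge 17/100 + 7/25 → 9/20
merge 9/20 + 11/20 → 1
L = 17/100 + 9/20 + 1 = 81/50 = 1.62 bits/symbol.

1.62 bits/symbol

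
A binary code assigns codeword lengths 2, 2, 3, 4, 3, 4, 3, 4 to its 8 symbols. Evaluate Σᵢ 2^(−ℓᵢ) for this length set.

With common denominator 2^4 = 16: Σ 2^(−ℓᵢ) = 4/16 + 4/16 + 2/16 + 1/16 + 2/16 + 1/16 + 2/16 + 1/16 = 17/16 = 1.0625.

1.0625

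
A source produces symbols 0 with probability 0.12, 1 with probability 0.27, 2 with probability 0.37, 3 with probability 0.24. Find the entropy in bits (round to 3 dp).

1.902 bits

H = −Σ pᵢ log₂ pᵢ.
−0.12·log₂(0.12) = 0.3671
−0.27·log₂(0.27) = 0.5100
−0.37·log₂(0.37) = 0.5307
−0.24·log₂(0.24) = 0.4941
Sum ≈ 1.9020 → 1.902 bits.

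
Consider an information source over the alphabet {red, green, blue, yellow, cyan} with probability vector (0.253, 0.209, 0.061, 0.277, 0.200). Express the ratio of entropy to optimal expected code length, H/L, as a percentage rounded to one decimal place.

97.2%

Entropy H = −Σ p log₂ p ≈ 2.1972 bits.
Huffman merges: 61/1000+1/5→261/1000; 209/1000+253/1000→231/500; 261/1000+277/1000→269/500; 231/500+269/500→1. L = 2261/1000 ≈ 2.2610.
Efficiency = H/L = 2.1972/2.2610 = 97.2%.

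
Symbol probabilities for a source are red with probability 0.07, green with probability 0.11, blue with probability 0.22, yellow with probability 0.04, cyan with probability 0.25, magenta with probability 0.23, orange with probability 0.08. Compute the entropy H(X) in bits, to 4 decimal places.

H = −Σ pᵢ log₂ pᵢ.
−0.07·log₂(0.07) = 0.2686
−0.11·log₂(0.11) = 0.3503
−0.22·log₂(0.22) = 0.4806
−0.04·log₂(0.04) = 0.1858
−0.25·log₂(0.25) = 0.5000
−0.23·log₂(0.23) = 0.4877
−0.08·log₂(0.08) = 0.2915
Sum ≈ 2.5643 → 2.5643 bits.

2.5643 bits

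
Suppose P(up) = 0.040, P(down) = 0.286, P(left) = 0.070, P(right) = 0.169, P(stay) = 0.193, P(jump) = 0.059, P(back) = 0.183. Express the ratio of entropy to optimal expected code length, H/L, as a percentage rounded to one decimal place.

Entropy H = −Σ p log₂ p ≈ 2.5516 bits.
Huffman merges: 1/25+59/1000→99/1000; 7/100+99/1000→169/1000; 169/1000+169/1000→169/500; 183/1000+193/1000→47/125; 143/500+169/500→78/125; 47/125+78/125→1. L = 1303/500 ≈ 2.6060.
Efficiency = H/L = 2.5516/2.6060 = 97.9%.

97.9%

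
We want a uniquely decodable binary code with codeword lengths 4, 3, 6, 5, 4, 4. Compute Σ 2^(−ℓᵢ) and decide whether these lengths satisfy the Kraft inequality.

With common denominator 2^6 = 64: Σ 2^(−ℓᵢ) = 4/64 + 8/64 + 1/64 + 2/64 + 4/64 + 4/64 = 23/64 = 0.359375.
Kraft's inequality requires Σ ≤ 1; here Σ = 0.359375 ≤ 1, so such a prefix code exists.

0.359375; yes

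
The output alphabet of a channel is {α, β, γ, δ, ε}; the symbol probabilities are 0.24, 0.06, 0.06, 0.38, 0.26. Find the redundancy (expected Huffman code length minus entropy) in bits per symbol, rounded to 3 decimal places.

Entropy H = −Σ p log₂ p ≈ 2.0169 bits.
Huffman merges: 3/50+3/50→3/25; 3/25+6/25→9/25; 13/50+9/25→31/50; 19/50+31/50→1. L = 21/10 ≈ 2.1000.
L − H = 2.1000 − 2.0169 = 0.083 bits.

0.083 bits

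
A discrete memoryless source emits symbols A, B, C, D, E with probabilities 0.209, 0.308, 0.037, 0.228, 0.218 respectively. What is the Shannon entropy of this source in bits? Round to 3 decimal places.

H = −Σ pᵢ log₂ pᵢ.
−0.209·log₂(0.209) = 0.4720
−0.308·log₂(0.308) = 0.5233
−0.037·log₂(0.037) = 0.1760
−0.228·log₂(0.228) = 0.4863
−0.218·log₂(0.218) = 0.4791
Sum ≈ 2.1367 → 2.137 bits.

2.137 bits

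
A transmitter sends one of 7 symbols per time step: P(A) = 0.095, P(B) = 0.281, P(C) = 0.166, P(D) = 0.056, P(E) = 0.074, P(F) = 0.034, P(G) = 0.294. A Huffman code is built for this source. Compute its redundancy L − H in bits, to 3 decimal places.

Entropy H = −Σ p log₂ p ≈ 2.4632 bits.
Huffman merges: 17/500+7/125→9/100; 37/500+9/100→41/250; 19/200+41/250→259/1000; 83/500+259/1000→17/40; 281/1000+147/500→23/40; 17/40+23/40→1. L = 2513/1000 ≈ 2.5130.
L − H = 2.5130 − 2.4632 = 0.050 bits.

0.050 bits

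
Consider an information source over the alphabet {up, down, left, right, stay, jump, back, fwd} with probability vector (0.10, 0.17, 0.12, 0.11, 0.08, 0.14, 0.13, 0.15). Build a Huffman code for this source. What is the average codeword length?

3 bits/symbol

Repeatedly combine the two least-probable nodes; the expected code length is the sum of the merged weights.
merge 2/25 + 1/10 → 9/50
merge 11/100 + 3/25 → 23/100
merge 13/100 + 7/50 → 27/100
merge 3/20 + 17/100 → 8/25
merge 9/50 + 23/100 → 41/100
merge 27/100 + 8/25 → 59/100
merge 41/100 + 59/100 → 1
L = 9/50 + 23/100 + 27/100 + 8/25 + 41/100 + 59/100 + 1 = 3 bits/symbol.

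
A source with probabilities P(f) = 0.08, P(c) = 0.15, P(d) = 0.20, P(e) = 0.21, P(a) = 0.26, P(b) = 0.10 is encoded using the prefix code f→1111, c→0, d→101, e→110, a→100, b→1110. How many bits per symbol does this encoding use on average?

2.88 bits/symbol

L̄ = Σ pᵢ·ℓᵢ = 0.08·4 + 0.15·1 + 0.20·3 + 0.21·3 + 0.26·3 + 0.10·4 = 2.88 bits/symbol.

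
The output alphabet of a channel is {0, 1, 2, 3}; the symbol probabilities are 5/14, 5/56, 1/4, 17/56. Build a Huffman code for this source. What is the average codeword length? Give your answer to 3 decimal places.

1.982 bits/symbol

Repeatedly combine the two least-probable nodes; the expected code length is the sum of the merged weights.
merge 5/56 + 1/4 → 19/56
merge 17/56 + 19/56 → 9/14
merge 5/14 + 9/14 → 1
L = 19/56 + 9/14 + 1 = 111/56 ≈ 1.982 bits/symbol.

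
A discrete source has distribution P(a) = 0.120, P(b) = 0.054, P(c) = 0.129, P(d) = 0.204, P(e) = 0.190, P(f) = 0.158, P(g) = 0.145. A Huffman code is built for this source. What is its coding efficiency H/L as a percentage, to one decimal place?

Entropy H = −Σ p log₂ p ≈ 2.7232 bits.
Huffman merges: 27/500+3/25→87/500; 129/1000+29/200→137/500; 79/500+87/500→83/250; 19/100+51/250→197/500; 137/500+83/250→303/500; 197/500+303/500→1. L = 139/50 ≈ 2.7800.
Efficiency = H/L = 2.7232/2.7800 = 98.0%.

98.0%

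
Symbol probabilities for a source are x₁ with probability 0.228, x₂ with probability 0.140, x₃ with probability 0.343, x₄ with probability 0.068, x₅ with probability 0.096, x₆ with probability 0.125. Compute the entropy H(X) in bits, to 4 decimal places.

2.3762 bits

H = −Σ pᵢ log₂ pᵢ.
−0.228·log₂(0.228) = 0.4863
−0.140·log₂(0.140) = 0.3971
−0.343·log₂(0.343) = 0.5295
−0.068·log₂(0.068) = 0.2637
−0.096·log₂(0.096) = 0.3246
−0.125·log₂(0.125) = 0.3750
Sum ≈ 2.3762 → 2.3762 bits.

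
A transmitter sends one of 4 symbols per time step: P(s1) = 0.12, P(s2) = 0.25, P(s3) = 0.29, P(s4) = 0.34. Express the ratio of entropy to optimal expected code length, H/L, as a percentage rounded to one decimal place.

Entropy H = −Σ p log₂ p ≈ 1.9141 bits.
Huffman merges: 3/25+1/4→37/100; 29/100+17/50→63/100; 37/100+63/100→1. L = 2 ≈ 2.0000.
Efficiency = H/L = 1.9141/2.0000 = 95.7%.

95.7%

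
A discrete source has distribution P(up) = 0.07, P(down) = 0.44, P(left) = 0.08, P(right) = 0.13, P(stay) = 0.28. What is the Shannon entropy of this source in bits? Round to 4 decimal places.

1.9781 bits

H = −Σ pᵢ log₂ pᵢ.
−0.07·log₂(0.07) = 0.2686
−0.44·log₂(0.44) = 0.5211
−0.08·log₂(0.08) = 0.2915
−0.13·log₂(0.13) = 0.3826
−0.28·log₂(0.28) = 0.5142
Sum ≈ 1.9781 → 1.9781 bits.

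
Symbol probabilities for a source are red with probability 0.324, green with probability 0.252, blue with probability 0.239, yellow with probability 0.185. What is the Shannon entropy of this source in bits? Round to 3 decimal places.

H = −Σ pᵢ log₂ pᵢ.
−0.324·log₂(0.324) = 0.5268
−0.252·log₂(0.252) = 0.5011
−0.239·log₂(0.239) = 0.4935
−0.185·log₂(0.185) = 0.4504
Sum ≈ 1.9718 → 1.972 bits.

1.972 bits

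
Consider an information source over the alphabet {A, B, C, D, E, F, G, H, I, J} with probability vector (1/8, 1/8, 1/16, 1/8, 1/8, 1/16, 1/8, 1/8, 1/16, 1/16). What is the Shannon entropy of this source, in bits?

3.25 bits

Each probability is a power of 1/2, so log₂(1/p) is an integer.
H = Σ p·log₂(1/p) = 1/8·3 + 1/8·3 + 1/16·4 + 1/8·3 + 1/8·3 + 1/16·4 + 1/8·3 + 1/8·3 + 1/16·4 + 1/16·4 = 3.25 bits.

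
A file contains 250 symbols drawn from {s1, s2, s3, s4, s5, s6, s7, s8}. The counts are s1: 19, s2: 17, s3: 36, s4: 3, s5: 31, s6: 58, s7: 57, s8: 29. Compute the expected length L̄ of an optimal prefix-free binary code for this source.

Probabilities are the counts divided by 250.
Repeatedly combine the two least-probable nodes; the expected code length is the sum of the merged weights.
merge 3/250 + 17/250 → 2/25
merge 19/250 + 2/25 → 39/250
merge 29/250 + 31/250 → 6/25
merge 18/125 + 39/250 → 3/10
merge 57/250 + 29/125 → 23/50
merge 6/25 + 3/10 → 27/50
merge 23/50 + 27/50 → 1
L = 2/25 + 39/250 + 6/25 + 3/10 + 23/50 + 27/50 + 1 = 347/125 = 2.776 bits/symbol.

2.776 bits/symbol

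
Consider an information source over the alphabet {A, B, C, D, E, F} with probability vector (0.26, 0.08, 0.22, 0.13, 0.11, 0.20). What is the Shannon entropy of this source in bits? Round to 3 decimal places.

H = −Σ pᵢ log₂ pᵢ.
−0.26·log₂(0.26) = 0.5053
−0.08·log₂(0.08) = 0.2915
−0.22·log₂(0.22) = 0.4806
−0.13·log₂(0.13) = 0.3826
−0.11·log₂(0.11) = 0.3503
−0.20·log₂(0.20) = 0.4644
Sum ≈ 2.4747 → 2.475 bits.

2.475 bits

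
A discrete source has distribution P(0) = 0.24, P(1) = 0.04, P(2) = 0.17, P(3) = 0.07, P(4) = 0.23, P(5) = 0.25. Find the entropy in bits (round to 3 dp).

2.371 bits

H = −Σ pᵢ log₂ pᵢ.
−0.24·log₂(0.24) = 0.4941
−0.04·log₂(0.04) = 0.1858
−0.17·log₂(0.17) = 0.4346
−0.07·log₂(0.07) = 0.2686
−0.23·log₂(0.23) = 0.4877
−0.25·log₂(0.25) = 0.5000
Sum ≈ 2.3707 → 2.371 bits.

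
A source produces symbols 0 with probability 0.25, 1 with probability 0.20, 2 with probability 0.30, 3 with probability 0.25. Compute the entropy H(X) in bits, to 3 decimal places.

1.985 bits

H = −Σ pᵢ log₂ pᵢ.
−0.25·log₂(0.25) = 0.5000
−0.20·log₂(0.20) = 0.4644
−0.30·log₂(0.30) = 0.5211
−0.25·log₂(0.25) = 0.5000
Sum ≈ 1.9855 → 1.985 bits.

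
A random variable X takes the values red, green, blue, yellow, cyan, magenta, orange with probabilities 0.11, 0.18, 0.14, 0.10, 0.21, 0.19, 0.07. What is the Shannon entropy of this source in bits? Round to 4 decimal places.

2.7215 bits

H = −Σ pᵢ log₂ pᵢ.
−0.11·log₂(0.11) = 0.3503
−0.18·log₂(0.18) = 0.4453
−0.14·log₂(0.14) = 0.3971
−0.10·log₂(0.10) = 0.3322
−0.21·log₂(0.21) = 0.4728
−0.19·log₂(0.19) = 0.4552
−0.07·log₂(0.07) = 0.2686
Sum ≈ 2.7215 → 2.7215 bits.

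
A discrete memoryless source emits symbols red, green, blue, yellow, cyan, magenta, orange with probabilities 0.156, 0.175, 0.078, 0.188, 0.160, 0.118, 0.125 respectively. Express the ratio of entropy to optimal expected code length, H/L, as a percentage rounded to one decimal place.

Entropy H = −Σ p log₂ p ≈ 2.7604 bits.
Huffman merges: 39/500+59/500→49/250; 1/8+39/250→281/1000; 4/25+7/40→67/200; 47/250+49/250→48/125; 281/1000+67/200→77/125; 48/125+77/125→1. L = 703/250 ≈ 2.8120.
Efficiency = H/L = 2.7604/2.8120 = 98.2%.

98.2%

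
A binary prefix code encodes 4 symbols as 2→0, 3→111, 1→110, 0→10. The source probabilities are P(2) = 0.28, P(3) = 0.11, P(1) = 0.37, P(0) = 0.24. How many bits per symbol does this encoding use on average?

L̄ = Σ pᵢ·ℓᵢ = 0.28·1 + 0.11·3 + 0.37·3 + 0.24·2 = 2.2 bits/symbol.

2.2 bits/symbol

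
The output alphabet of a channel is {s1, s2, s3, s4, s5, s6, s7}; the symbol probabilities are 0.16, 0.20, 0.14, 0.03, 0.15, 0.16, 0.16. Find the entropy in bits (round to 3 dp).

2.693 bits

H = −Σ pᵢ log₂ pᵢ.
−0.16·log₂(0.16) = 0.4230
−0.20·log₂(0.20) = 0.4644
−0.14·log₂(0.14) = 0.3971
−0.03·log₂(0.03) = 0.1518
−0.15·log₂(0.15) = 0.4105
−0.16·log₂(0.16) = 0.4230
−0.16·log₂(0.16) = 0.4230
Sum ≈ 2.6929 → 2.693 bits.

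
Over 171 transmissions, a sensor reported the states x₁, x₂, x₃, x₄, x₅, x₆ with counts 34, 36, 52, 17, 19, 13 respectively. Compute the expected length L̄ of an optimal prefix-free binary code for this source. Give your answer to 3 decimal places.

Probabilities are the counts divided by 171.
Repeatedly combine the two least-probable nodes; the expected code length is the sum of the merged weights.
merge 13/171 + 17/171 → 10/57
merge 1/9 + 10/57 → 49/171
merge 34/171 + 4/19 → 70/171
merge 49/171 + 52/171 → 101/171
merge 70/171 + 101/171 → 1
L = 10/57 + 49/171 + 70/171 + 101/171 + 1 = 421/171 ≈ 2.462 bits/symbol.

2.462 bits/symbol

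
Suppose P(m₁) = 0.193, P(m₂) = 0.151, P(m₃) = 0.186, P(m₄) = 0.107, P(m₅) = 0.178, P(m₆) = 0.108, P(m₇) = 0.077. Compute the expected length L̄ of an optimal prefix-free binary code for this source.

Repeatedly combine the two least-probable nodes; the expected code length is the sum of the merged weights.
merge 77/1000 + 107/1000 → 23/125
merge 27/250 + 151/1000 → 259/1000
merge 89/500 + 23/125 → 181/500
merge 93/500 + 193/1000 → 379/1000
merge 259/1000 + 181/500 → 621/1000
merge 379/1000 + 621/1000 → 1
L = 23/125 + 259/1000 + 181/500 + 379/1000 + 621/1000 + 1 = 561/200 = 2.805 bits/symbol.

2.805 bits/symbol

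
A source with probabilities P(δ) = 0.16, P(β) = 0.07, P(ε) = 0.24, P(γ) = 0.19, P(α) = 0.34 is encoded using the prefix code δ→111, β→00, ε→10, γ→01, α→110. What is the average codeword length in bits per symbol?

2.5 bits/symbol

L̄ = Σ pᵢ·ℓᵢ = 0.16·3 + 0.07·2 + 0.24·2 + 0.19·2 + 0.34·3 = 2.5 bits/symbol.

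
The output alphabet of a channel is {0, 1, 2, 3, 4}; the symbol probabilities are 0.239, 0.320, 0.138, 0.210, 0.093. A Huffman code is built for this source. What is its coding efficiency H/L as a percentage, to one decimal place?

Entropy H = −Σ p log₂ p ≈ 2.2054 bits.
Huffman merges: 93/1000+69/500→231/1000; 21/100+231/1000→441/1000; 239/1000+8/25→559/1000; 441/1000+559/1000→1. L = 2231/1000 ≈ 2.2310.
Efficiency = H/L = 2.2054/2.2310 = 98.9%.

98.9%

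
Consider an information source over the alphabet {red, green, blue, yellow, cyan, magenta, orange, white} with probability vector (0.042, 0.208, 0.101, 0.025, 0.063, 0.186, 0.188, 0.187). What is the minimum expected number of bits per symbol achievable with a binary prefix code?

2.801 bits/symbol

Repeatedly combine the two least-probable nodes; the expected code length is the sum of the merged weights.
merge 1/40 + 21/500 → 67/1000
merge 63/1000 + 67/1000 → 13/100
merge 101/1000 + 13/100 → 231/1000
merge 93/500 + 187/1000 → 373/1000
merge 47/250 + 26/125 → 99/250
merge 231/1000 + 373/1000 → 151/250
merge 99/250 + 151/250 → 1
L = 67/1000 + 13/100 + 231/1000 + 373/1000 + 99/250 + 151/250 + 1 = 2801/1000 = 2.801 bits/symbol.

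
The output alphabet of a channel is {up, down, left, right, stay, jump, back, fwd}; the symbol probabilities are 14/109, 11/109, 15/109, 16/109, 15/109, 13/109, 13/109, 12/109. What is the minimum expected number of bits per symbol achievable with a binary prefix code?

3 bits/symbol

Repeatedly combine the two least-probable nodes; the expected code length is the sum of the merged weights.
merge 11/109 + 12/109 → 23/109
merge 13/109 + 13/109 → 26/109
merge 14/109 + 15/109 → 29/109
merge 15/109 + 16/109 → 31/109
merge 23/109 + 26/109 → 49/109
merge 29/109 + 31/109 → 60/109
merge 49/109 + 60/109 → 1
L = 23/109 + 26/109 + 29/109 + 31/109 + 49/109 + 60/109 + 1 = 3 bits/symbol.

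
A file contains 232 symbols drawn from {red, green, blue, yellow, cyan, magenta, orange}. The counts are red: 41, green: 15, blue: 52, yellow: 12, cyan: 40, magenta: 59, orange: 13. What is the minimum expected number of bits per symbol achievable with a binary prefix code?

Probabilities are the counts divided by 232.
Repeatedly combine the two least-probable nodes; the expected code length is the sum of the merged weights.
merge 3/58 + 13/232 → 25/232
merge 15/232 + 25/232 → 5/29
merge 5/29 + 5/29 → 10/29
merge 41/232 + 13/58 → 93/232
merge 59/232 + 10/29 → 139/232
merge 93/232 + 139/232 → 1
L = 25/232 + 5/29 + 10/29 + 93/232 + 139/232 + 1 = 21/8 = 2.625 bits/symbol.

2.625 bits/symbol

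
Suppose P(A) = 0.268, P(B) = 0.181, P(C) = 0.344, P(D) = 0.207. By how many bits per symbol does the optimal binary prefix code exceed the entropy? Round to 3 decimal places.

0.045 bits

Entropy H = −Σ p log₂ p ≈ 1.9554 bits.
Huffman merges: 181/1000+207/1000→97/250; 67/250+43/125→153/250; 97/250+153/250→1. L = 2 ≈ 2.0000.
L − H = 2.0000 − 1.9554 = 0.045 bits.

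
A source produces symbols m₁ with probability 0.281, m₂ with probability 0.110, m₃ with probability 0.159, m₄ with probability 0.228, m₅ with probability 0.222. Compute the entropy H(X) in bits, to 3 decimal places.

2.255 bits

H = −Σ pᵢ log₂ pᵢ.
−0.281·log₂(0.281) = 0.5146
−0.110·log₂(0.110) = 0.3503
−0.159·log₂(0.159) = 0.4218
−0.228·log₂(0.228) = 0.4863
−0.222·log₂(0.222) = 0.4820
Sum ≈ 2.2551 → 2.255 bits.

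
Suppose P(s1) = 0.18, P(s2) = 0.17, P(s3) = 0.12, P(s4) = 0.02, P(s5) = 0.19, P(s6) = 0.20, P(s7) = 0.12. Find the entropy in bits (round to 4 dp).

2.6465 bits

H = −Σ pᵢ log₂ pᵢ.
−0.18·log₂(0.18) = 0.4453
−0.17·log₂(0.17) = 0.4346
−0.12·log₂(0.12) = 0.3671
−0.02·log₂(0.02) = 0.1129
−0.19·log₂(0.19) = 0.4552
−0.20·log₂(0.20) = 0.4644
−0.12·log₂(0.12) = 0.3671
Sum ≈ 2.6465 → 2.6465 bits.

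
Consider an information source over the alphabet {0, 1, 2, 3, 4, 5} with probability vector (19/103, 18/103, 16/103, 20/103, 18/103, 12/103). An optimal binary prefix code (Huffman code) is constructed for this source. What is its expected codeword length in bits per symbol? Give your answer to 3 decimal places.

2.621 bits/symbol

Repeatedly combine the two least-probable nodes; the expected code length is the sum of the merged weights.
merge 12/103 + 16/103 → 28/103
merge 18/103 + 18/103 → 36/103
merge 19/103 + 20/103 → 39/103
merge 28/103 + 36/103 → 64/103
merge 39/103 + 64/103 → 1
L = 28/103 + 36/103 + 39/103 + 64/103 + 1 = 270/103 ≈ 2.621 bits/symbol.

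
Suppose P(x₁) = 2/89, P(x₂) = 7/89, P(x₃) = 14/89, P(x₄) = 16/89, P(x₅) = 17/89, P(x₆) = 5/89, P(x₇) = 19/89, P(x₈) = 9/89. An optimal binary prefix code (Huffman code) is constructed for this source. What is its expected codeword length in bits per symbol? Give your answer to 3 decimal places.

2.831 bits/symbol

Repeatedly combine the two least-probable nodes; the expected code length is the sum of the merged weights.
merge 2/89 + 5/89 → 7/89
merge 7/89 + 7/89 → 14/89
merge 9/89 + 14/89 → 23/89
merge 14/89 + 16/89 → 30/89
merge 17/89 + 19/89 → 36/89
merge 23/89 + 30/89 → 53/89
merge 36/89 + 53/89 → 1
L = 7/89 + 14/89 + 23/89 + 30/89 + 36/89 + 53/89 + 1 = 252/89 ≈ 2.831 bits/symbol.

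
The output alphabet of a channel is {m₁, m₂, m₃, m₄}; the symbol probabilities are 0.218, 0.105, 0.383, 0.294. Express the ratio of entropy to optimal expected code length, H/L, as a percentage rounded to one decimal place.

Entropy H = −Σ p log₂ p ≈ 1.8700 bits.
Huffman merges: 21/200+109/500→323/1000; 147/500+323/1000→617/1000; 383/1000+617/1000→1. L = 97/50 ≈ 1.9400.
Efficiency = H/L = 1.8700/1.9400 = 96.4%.

96.4%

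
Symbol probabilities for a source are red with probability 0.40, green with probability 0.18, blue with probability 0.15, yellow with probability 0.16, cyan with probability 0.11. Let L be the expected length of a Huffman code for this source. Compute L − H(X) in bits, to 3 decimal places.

0.042 bits

Entropy H = −Σ p log₂ p ≈ 2.1579 bits.
Huffman merges: 11/100+3/20→13/50; 4/25+9/50→17/50; 13/50+17/50→3/5; 2/5+3/5→1. L = 11/5 ≈ 2.2000.
L − H = 2.2000 − 2.1579 = 0.042 bits.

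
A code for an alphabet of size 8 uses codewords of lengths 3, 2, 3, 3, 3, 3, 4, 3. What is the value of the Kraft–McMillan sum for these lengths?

1.0625

With common denominator 2^4 = 16: Σ 2^(−ℓᵢ) = 2/16 + 4/16 + 2/16 + 2/16 + 2/16 + 2/16 + 1/16 + 2/16 = 17/16 = 1.0625.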